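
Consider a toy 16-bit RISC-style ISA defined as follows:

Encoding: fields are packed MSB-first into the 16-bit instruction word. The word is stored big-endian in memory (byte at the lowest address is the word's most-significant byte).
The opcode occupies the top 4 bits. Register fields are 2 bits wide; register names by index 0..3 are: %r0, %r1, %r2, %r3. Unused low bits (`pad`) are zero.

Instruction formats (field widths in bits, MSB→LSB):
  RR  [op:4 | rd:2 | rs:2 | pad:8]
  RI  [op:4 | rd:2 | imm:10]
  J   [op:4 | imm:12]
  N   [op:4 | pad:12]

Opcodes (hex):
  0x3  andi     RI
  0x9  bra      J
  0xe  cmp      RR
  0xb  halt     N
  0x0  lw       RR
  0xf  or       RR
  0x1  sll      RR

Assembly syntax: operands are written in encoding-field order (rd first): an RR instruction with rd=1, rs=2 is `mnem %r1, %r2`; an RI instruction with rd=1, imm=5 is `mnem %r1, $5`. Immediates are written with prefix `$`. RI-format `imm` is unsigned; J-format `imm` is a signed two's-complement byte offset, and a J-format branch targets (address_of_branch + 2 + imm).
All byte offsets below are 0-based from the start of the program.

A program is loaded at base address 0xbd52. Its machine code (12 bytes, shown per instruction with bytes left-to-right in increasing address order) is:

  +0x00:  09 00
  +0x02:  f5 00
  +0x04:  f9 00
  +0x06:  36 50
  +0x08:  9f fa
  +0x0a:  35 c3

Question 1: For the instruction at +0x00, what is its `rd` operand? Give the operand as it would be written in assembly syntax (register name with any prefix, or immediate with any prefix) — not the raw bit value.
@+00  big-endian(09 00) = 0x0900
  op=0x0900>>12=0x0 ⇒ lw (RR)
  rd: (w>>10)&0x3=0x2 → %r2
  rs: (w>>8)&0x3=0x1 → %r1

%r2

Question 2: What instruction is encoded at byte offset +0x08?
bra $-6

@+08  big-endian(9f fa) = 0x9ffa
  top 4b → 0x9 → bra [J]
  imm: (w>>0)&0xfff=0xffa (s12→-6) → $-6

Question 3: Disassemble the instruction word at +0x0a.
off 0x0a: read 35 c3 as big → 0x35c3
  top 4b → 0x3 → andi [RI]
  rd@[11:10]=0x1 ⇒ %r1
  imm@[9:0]=0x1c3 ⇒ $451

andi %r1, $451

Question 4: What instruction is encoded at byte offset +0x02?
off 0x02: read f5 00 as big → 0xf500
  op=0xf500>>12=0xf ⇒ or (RR)
  rd: (w>>10)&0x3=0x1 → %r1
  rs: (w>>8)&0x3=0x1 → %r1

or %r1, %r1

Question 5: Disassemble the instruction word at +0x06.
[06] 36 50 → 0x3650
  op=0x3650>>12=0x3 ⇒ andi (RI)
  rd@[11:10]=0x1 ⇒ %r1
  imm@[9:0]=0x250 ⇒ $592

andi %r1, $592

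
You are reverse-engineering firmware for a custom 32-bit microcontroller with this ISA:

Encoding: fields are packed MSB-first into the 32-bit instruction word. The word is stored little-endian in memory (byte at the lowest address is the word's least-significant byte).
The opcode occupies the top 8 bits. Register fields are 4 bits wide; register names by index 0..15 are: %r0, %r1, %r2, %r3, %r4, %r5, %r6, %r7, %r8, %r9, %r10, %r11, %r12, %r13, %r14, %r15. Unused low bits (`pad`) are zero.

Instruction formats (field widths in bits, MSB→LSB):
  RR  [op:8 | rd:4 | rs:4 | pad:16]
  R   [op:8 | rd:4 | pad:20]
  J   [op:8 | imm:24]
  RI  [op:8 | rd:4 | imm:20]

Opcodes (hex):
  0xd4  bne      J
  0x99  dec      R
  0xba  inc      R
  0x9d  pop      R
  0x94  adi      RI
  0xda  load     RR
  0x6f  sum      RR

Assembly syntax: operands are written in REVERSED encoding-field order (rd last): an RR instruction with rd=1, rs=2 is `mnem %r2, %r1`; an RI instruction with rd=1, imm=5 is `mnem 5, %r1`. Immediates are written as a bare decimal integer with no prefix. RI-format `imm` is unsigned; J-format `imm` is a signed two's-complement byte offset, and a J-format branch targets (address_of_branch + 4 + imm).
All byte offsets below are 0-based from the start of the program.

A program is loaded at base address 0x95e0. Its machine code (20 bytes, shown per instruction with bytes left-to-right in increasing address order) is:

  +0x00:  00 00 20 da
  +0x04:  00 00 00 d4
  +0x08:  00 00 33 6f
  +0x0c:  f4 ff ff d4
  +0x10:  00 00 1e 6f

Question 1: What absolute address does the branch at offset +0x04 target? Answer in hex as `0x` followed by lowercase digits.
[04] 00 00 00 d4 → 0xd4000000
  op=0xd4000000>>24=0xd4 ⇒ bne (J)
  imm@[23:0]=0x0 ⇒ 0
  target = base 0x95e0 + off 0x04 + 4 + imm 0 = 0x95e8

0x95e8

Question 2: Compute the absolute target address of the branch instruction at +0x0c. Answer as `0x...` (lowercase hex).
off 0x0c: read f4 ff ff d4 as little → 0xd4fffff4
  opcode bits[31:24]=0xd4: bne/J
  imm@[23:0]=0xfffff4 (s24→-12) ⇒ -12
  target = base 0x95e0 + off 0x0c + 4 + imm -12 = 0x95e4

0x95e4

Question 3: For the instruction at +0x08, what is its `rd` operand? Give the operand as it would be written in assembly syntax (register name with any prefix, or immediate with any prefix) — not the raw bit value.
%r3

+0x08: 00 00 33 6f ⇒ word 0x6f330000 (little)
  op=0x6f330000>>24=0x6f ⇒ sum (RR)
  [23:20] rd=3 = %r3
  [19:16] rs=3 = %r3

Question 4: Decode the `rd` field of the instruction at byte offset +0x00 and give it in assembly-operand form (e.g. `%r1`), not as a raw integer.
off 0x00: read 00 00 20 da as little → 0xda200000
  top 8b → 0xda → load [RR]
  rd@[23:20]=0x2 ⇒ %r2
  rs@[19:16]=0x0 ⇒ %r0

%r2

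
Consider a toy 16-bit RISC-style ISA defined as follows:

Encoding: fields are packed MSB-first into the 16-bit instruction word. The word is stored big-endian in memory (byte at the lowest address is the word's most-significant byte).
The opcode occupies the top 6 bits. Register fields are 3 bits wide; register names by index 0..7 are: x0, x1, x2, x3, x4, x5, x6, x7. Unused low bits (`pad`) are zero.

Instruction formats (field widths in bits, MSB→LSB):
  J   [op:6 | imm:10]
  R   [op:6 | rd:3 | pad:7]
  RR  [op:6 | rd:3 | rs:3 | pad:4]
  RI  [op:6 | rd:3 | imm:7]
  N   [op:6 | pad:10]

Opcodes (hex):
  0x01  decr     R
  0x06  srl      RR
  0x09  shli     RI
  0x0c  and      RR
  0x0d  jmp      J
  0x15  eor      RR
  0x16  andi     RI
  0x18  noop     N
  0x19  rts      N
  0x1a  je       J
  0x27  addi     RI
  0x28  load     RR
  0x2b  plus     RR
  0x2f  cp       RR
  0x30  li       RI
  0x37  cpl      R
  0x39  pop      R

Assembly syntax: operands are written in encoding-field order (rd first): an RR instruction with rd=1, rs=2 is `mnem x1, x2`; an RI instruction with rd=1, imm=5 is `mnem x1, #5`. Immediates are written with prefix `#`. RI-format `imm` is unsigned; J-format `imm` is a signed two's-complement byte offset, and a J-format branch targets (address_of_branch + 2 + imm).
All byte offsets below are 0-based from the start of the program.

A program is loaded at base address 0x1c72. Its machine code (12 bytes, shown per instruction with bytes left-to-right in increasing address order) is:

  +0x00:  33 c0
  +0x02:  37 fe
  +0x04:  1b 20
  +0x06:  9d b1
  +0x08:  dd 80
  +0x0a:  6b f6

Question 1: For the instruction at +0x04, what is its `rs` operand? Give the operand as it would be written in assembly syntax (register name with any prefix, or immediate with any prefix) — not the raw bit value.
@+04  big-endian(1b 20) = 0x1b20
  opcode bits[15:10]=0x6: srl/RR
  [9:7] rd=6 = x6
  [6:4] rs=2 = x2

x2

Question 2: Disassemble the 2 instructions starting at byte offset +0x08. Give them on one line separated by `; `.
[08] dd 80 → 0xdd80
  op=0xdd80>>10=0x37 ⇒ cpl (R)
  rd@[9:7]=0x3 ⇒ x3
[0a] 6b f6 → 0x6bf6
  op=0x6bf6>>10=0x1a ⇒ je (J)
  imm@[9:0]=0x3f6 (s10→-10) ⇒ #-10

cpl x3; je #-10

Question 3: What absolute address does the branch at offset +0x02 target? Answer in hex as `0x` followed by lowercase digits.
off 0x02: read 37 fe as big → 0x37fe
  op=0x37fe>>10=0xd ⇒ jmp (J)
  [9:0] imm=1022 (s10→-2) = #-2
  target = base 0x1c72 + off 0x02 + 2 + imm -2 = 0x1c74

0x1c74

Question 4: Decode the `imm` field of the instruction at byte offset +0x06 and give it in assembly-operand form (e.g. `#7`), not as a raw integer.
off 0x06: read 9d b1 as big → 0x9db1
  top 6b → 0x27 → addi [RI]
  rd@[9:7]=0x3 ⇒ x3
  imm@[6:0]=0x31 ⇒ #49

#49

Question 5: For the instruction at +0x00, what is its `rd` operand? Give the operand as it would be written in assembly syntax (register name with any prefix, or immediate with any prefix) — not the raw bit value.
x7

[00] 33 c0 → 0x33c0
  top 6b → 0xc → and [RR]
  rd@[9:7]=0x7 ⇒ x7
  rs@[6:4]=0x4 ⇒ x4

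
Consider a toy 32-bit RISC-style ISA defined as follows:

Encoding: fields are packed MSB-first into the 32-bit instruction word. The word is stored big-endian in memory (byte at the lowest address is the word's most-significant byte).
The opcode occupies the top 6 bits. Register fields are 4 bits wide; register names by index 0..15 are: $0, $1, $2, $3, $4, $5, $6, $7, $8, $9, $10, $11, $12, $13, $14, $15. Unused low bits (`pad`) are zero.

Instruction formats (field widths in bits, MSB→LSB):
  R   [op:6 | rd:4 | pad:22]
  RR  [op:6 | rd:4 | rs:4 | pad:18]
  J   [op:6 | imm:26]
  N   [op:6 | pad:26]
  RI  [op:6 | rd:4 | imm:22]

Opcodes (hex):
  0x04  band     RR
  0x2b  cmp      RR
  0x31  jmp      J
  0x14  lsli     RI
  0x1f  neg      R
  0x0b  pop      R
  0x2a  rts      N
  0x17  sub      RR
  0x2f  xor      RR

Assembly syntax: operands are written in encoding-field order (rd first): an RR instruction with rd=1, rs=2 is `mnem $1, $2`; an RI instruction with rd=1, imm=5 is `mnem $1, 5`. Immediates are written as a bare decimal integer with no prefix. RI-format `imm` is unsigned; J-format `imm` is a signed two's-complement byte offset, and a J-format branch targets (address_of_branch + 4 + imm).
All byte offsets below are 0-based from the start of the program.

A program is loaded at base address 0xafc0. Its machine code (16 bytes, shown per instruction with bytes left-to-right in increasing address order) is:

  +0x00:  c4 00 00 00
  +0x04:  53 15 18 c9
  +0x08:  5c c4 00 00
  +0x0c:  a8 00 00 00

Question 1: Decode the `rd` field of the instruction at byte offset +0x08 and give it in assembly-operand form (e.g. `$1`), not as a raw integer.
off 0x08: read 5c c4 00 00 as big → 0x5cc40000
  op=0x5cc40000>>26=0x17 ⇒ sub (RR)
  rd@[25:22]=0x3 ⇒ $3
  rs@[21:18]=0x1 ⇒ $1

$3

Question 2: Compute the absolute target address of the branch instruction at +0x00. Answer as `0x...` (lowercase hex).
0xafc4

+0x00: c4 00 00 00 ⇒ word 0xc4000000 (big)
  op=0xc4000000>>26=0x31 ⇒ jmp (J)
  imm@[25:0]=0x0 ⇒ 0
  target = base 0xafc0 + off 0x00 + 4 + imm 0 = 0xafc4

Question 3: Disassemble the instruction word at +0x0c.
@+0c  big-endian(a8 00 00 00) = 0xa8000000
  opcode bits[31:26]=0x2a: rts/N

rts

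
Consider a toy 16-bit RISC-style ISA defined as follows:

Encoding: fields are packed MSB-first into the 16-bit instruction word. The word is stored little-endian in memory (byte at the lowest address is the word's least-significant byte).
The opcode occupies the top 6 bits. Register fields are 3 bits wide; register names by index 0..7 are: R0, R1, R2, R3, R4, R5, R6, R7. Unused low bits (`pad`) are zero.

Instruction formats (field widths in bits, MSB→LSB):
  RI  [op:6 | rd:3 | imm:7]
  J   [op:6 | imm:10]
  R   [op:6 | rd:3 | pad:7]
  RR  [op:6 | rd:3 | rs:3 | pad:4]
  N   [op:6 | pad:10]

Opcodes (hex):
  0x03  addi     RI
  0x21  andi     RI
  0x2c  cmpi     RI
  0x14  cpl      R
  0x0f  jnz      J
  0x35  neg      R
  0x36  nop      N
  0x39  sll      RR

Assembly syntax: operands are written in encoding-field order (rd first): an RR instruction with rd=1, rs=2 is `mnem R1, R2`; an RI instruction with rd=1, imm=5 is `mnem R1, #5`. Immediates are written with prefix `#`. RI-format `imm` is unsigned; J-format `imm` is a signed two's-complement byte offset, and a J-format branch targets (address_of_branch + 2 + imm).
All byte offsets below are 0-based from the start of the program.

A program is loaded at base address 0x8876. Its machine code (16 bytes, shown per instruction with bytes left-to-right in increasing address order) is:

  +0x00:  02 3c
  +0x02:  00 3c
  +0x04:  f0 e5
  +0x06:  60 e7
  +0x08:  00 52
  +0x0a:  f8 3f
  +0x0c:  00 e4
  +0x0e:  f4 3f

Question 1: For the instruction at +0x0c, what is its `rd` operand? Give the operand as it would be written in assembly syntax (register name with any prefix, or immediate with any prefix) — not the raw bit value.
@+0c  little-endian(00 e4) = 0xe400
  opcode bits[15:10]=0x39: sll/RR
  [9:7] rd=0 = R0
  [6:4] rs=0 = R0

R0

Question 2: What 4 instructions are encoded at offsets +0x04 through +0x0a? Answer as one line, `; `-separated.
sll R3, R7; sll R6, R6; cpl R4; jnz #-8

[04] f0 e5 → 0xe5f0
  top 6b → 0x39 → sll [RR]
  [9:7] rd=3 = R3
  [6:4] rs=7 = R7
[06] 60 e7 → 0xe760
  top 6b → 0x39 → sll [RR]
  [9:7] rd=6 = R6
  [6:4] rs=6 = R6
[08] 00 52 → 0x5200
  top 6b → 0x14 → cpl [R]
  [9:7] rd=4 = R4
[0a] f8 3f → 0x3ff8
  top 6b → 0xf → jnz [J]
  [9:0] imm=1016 (s10→-8) = #-8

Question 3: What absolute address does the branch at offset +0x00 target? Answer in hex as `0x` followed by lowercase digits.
0x887a

+0x00: 02 3c ⇒ word 0x3c02 (little)
  top 6b → 0xf → jnz [J]
  [9:0] imm=2 = #2
  target = base 0x8876 + off 0x00 + 2 + imm 2 = 0x887a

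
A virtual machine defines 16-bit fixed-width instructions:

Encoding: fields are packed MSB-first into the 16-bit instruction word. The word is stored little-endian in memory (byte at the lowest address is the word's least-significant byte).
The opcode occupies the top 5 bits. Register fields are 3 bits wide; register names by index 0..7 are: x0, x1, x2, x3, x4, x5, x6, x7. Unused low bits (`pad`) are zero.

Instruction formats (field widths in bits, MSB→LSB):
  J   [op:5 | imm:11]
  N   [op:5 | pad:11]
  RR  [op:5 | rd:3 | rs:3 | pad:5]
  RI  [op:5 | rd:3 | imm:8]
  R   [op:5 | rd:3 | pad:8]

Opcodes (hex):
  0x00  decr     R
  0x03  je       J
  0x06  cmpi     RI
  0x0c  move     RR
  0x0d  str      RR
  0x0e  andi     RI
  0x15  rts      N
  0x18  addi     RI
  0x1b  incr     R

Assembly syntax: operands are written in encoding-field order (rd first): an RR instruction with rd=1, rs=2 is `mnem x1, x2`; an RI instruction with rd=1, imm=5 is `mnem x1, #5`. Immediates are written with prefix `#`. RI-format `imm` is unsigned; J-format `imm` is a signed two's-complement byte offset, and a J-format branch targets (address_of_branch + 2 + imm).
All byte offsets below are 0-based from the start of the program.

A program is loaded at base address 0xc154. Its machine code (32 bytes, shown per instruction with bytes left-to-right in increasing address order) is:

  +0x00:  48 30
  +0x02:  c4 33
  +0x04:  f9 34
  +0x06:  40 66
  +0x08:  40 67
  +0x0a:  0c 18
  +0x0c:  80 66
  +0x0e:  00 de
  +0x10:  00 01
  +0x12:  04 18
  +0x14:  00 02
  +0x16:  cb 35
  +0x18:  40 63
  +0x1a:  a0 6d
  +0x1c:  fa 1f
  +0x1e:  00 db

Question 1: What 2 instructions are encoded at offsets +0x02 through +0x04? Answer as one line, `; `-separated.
cmpi x3, #196; cmpi x4, #249

@+02  little-endian(c4 33) = 0x33c4
  opcode bits[15:11]=0x6: cmpi/RI
  [10:8] rd=3 = x3
  [7:0] imm=196 = #196
@+04  little-endian(f9 34) = 0x34f9
  opcode bits[15:11]=0x6: cmpi/RI
  [10:8] rd=4 = x4
  [7:0] imm=249 = #249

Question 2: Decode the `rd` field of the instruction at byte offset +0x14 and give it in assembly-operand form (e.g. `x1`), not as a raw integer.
+0x14: 00 02 ⇒ word 0x0200 (little)
  top 5b → 0x0 → decr [R]
  [10:8] rd=2 = x2

x2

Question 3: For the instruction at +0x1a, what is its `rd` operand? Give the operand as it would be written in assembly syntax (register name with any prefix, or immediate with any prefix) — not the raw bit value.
+0x1a: a0 6d ⇒ word 0x6da0 (little)
  top 5b → 0xd → str [RR]
  [10:8] rd=5 = x5
  [7:5] rs=5 = x5

x5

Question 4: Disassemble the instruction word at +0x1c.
+0x1c: fa 1f ⇒ word 0x1ffa (little)
  top 5b → 0x3 → je [J]
  imm: (w>>0)&0x7ff=0x7fa (s11→-6) → #-6

je #-6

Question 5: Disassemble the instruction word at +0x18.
move x3, x2

@+18  little-endian(40 63) = 0x6340
  opcode bits[15:11]=0xc: move/RR
  rd@[10:8]=0x3 ⇒ x3
  rs@[7:5]=0x2 ⇒ x2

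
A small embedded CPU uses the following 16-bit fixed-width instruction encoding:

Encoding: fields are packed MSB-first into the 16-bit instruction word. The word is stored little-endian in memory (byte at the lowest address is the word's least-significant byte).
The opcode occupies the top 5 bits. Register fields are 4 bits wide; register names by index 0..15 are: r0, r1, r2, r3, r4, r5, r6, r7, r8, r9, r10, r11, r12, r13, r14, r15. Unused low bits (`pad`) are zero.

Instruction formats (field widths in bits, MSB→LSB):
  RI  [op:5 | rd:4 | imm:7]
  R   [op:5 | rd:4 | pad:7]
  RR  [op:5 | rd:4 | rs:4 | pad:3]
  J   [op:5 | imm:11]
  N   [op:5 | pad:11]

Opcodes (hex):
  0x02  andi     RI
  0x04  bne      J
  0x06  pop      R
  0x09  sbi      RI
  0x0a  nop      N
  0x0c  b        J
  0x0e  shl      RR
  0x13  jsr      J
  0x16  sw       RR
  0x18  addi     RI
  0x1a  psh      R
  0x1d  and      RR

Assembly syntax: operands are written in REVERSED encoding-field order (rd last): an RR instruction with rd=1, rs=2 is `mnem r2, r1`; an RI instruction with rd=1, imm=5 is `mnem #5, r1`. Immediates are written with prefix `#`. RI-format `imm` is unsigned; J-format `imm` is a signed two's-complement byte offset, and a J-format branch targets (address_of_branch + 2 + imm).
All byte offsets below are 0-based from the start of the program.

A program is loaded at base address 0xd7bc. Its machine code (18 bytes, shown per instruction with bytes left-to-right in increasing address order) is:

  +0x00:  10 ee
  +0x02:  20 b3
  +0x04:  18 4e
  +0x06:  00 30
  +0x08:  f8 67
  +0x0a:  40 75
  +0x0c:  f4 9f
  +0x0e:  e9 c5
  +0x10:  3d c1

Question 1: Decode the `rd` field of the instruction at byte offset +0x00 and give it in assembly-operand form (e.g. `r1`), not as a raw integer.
[00] 10 ee → 0xee10
  opcode bits[15:11]=0x1d: and/RR
  [10:7] rd=12 = r12
  [6:3] rs=2 = r2

r12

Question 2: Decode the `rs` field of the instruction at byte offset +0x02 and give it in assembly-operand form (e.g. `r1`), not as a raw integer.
r4

@+02  little-endian(20 b3) = 0xb320
  opcode bits[15:11]=0x16: sw/RR
  rd: (w>>7)&0xf=0x6 → r6
  rs: (w>>3)&0xf=0x4 → r4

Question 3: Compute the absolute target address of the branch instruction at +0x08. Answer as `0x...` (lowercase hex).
0xd7be

@+08  little-endian(f8 67) = 0x67f8
  opcode bits[15:11]=0xc: b/J
  [10:0] imm=2040 (s11→-8) = #-8
  target = base 0xd7bc + off 0x08 + 2 + imm -8 = 0xd7be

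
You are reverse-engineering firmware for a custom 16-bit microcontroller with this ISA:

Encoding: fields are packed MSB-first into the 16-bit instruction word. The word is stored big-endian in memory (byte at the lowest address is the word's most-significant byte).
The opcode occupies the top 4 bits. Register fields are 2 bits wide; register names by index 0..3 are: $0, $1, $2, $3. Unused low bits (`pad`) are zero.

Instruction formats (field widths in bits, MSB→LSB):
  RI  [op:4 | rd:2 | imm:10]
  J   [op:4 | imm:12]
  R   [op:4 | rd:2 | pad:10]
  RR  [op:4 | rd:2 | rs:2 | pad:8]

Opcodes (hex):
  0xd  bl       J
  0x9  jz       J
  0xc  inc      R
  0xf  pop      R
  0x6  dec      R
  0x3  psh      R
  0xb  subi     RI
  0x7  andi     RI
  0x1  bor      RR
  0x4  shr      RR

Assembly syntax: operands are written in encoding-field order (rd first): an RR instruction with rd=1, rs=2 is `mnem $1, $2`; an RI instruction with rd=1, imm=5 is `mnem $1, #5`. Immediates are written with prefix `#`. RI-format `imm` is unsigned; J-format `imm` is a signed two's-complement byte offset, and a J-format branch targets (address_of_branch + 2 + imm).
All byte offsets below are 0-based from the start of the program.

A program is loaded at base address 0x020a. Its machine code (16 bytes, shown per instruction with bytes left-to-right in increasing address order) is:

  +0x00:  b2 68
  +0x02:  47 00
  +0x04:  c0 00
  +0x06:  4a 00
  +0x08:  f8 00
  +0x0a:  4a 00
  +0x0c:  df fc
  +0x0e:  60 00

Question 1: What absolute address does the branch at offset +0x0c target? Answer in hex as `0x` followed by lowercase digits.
[0c] df fc → 0xdffc
  top 4b → 0xd → bl [J]
  imm@[11:0]=0xffc (s12→-4) ⇒ #-4
  target = base 0x020a + off 0x0c + 2 + imm -4 = 0x0214

0x0214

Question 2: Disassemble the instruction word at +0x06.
shr $2, $2

+0x06: 4a 00 ⇒ word 0x4a00 (big)
  opcode bits[15:12]=0x4: shr/RR
  [11:10] rd=2 = $2
  [9:8] rs=2 = $2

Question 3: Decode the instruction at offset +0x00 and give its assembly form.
subi $0, #616

[00] b2 68 → 0xb268
  top 4b → 0xb → subi [RI]
  rd@[11:10]=0x0 ⇒ $0
  imm@[9:0]=0x268 ⇒ #616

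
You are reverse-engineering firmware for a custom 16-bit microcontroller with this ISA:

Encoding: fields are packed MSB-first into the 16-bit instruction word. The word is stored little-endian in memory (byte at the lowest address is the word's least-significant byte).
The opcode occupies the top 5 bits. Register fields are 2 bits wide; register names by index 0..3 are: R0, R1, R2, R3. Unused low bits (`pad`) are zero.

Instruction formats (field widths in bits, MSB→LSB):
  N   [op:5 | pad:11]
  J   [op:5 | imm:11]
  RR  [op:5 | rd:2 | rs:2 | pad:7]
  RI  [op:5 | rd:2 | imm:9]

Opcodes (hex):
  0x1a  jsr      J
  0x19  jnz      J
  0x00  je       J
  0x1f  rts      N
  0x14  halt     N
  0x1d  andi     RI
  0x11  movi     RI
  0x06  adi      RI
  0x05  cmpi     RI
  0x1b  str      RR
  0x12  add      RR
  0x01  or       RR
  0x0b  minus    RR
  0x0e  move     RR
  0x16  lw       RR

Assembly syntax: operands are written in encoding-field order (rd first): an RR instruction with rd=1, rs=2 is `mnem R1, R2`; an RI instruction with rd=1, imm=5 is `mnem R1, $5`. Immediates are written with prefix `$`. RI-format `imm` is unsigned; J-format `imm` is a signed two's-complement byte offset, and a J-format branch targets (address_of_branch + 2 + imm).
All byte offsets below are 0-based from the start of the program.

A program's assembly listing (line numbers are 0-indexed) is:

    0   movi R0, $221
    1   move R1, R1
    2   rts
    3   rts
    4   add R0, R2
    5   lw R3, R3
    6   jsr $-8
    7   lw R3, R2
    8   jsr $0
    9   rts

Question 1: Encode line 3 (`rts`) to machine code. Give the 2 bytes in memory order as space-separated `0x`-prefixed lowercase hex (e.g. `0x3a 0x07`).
0x00 0xf8

3. rts fields op=0x1f:5|pad=0:11 → word f800h → 00 f8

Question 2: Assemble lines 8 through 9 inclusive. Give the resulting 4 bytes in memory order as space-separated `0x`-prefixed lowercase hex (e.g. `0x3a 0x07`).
0x00 0xd0 0x00 0xf8

line 8 (jsr): pack op=0x1a:5|imm=0:11 = 0xd000; little→ 00 d0
line 9 (rts): pack op=0x1f:5|pad=0:11 = 0xf800; little→ 00 f8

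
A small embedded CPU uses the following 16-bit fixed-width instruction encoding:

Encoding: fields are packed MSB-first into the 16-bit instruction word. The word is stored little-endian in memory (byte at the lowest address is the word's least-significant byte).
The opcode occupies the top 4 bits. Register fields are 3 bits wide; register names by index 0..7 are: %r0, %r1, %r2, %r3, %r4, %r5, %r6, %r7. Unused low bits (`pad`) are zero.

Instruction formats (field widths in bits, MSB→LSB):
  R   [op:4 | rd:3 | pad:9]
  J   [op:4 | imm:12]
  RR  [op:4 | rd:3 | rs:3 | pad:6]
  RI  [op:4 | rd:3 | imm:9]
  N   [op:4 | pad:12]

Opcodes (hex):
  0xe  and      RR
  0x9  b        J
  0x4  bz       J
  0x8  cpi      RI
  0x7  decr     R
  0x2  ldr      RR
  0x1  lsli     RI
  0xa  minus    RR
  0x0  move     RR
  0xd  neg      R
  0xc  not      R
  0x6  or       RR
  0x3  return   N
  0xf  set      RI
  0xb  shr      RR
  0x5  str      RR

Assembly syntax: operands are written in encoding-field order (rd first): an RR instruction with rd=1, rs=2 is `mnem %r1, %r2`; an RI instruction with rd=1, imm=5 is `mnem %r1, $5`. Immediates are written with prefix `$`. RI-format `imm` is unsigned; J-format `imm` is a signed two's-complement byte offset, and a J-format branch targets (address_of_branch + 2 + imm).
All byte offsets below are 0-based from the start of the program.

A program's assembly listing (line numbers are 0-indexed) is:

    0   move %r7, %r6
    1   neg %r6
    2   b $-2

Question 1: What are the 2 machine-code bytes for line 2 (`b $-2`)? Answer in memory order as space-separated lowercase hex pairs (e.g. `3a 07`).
L2: b op=0x9:4|imm=-2:12 ⇒ 0x9ffe ⇒ little fe 9f

fe 9f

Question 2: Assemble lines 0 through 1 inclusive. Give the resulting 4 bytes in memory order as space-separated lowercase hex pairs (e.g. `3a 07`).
0. move fields op=0x0:4|rd=7:3|rs=6:3|pad=0:6 → word 0f80h → 80 0f
1. neg fields op=0xd:4|rd=6:3|pad=0:9 → word dc00h → 00 dc

80 0f 00 dc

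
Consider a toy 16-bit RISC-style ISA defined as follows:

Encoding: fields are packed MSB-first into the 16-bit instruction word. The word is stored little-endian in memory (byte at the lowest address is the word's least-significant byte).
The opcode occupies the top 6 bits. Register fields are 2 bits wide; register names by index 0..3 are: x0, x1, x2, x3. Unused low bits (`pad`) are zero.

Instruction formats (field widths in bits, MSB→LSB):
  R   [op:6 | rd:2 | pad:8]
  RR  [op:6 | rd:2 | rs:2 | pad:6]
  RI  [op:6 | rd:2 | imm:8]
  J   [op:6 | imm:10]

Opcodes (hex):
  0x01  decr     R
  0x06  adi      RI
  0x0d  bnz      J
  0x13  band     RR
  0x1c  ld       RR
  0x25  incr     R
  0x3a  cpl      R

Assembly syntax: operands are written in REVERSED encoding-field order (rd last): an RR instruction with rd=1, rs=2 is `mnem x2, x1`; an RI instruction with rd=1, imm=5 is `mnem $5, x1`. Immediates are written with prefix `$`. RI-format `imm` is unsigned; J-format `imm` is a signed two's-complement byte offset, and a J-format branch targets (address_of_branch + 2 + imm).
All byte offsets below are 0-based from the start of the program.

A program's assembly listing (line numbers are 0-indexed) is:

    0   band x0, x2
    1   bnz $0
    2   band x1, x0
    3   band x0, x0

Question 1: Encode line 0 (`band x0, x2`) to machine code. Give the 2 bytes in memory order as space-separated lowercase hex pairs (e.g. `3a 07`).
line 0 (band): pack op=0x13:6|rd=2:2|rs=0:2|pad=0:6 = 0x4e00; little→ 00 4e

00 4e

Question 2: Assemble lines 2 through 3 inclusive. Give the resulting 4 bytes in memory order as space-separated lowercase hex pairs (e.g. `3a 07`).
40 4c 00 4c

L2: band op=0x13:6|rd=0:2|rs=1:2|pad=0:6 ⇒ 0x4c40 ⇒ little 40 4c
L3: band op=0x13:6|rd=0:2|rs=0:2|pad=0:6 ⇒ 0x4c00 ⇒ little 00 4c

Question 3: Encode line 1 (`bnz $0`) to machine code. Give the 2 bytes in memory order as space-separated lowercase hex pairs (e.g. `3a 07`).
1. bnz fields op=0xd:6|imm=0:10 → word 3400h → 00 34

00 34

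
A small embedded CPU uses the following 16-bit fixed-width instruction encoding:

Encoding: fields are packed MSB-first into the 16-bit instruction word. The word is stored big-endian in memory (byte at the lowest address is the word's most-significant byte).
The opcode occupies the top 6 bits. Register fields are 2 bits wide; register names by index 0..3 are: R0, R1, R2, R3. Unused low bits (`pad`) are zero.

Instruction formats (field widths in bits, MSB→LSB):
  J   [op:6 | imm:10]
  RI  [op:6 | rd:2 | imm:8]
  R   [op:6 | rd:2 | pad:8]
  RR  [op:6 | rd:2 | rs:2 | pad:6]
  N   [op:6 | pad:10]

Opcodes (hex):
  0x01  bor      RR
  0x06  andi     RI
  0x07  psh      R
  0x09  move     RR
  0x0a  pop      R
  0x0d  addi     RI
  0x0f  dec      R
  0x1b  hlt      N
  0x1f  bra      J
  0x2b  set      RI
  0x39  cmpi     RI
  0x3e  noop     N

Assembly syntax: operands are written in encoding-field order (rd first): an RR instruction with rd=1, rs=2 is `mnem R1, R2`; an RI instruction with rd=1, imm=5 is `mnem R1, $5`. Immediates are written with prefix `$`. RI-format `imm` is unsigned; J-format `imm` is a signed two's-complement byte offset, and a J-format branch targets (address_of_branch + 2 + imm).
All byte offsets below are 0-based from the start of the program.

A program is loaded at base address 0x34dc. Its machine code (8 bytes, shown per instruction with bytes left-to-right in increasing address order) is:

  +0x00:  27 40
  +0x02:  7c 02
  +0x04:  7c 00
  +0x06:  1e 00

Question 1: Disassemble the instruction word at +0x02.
@+02  big-endian(7c 02) = 0x7c02
  op=0x7c02>>10=0x1f ⇒ bra (J)
  imm@[9:0]=0x2 ⇒ $2

bra $2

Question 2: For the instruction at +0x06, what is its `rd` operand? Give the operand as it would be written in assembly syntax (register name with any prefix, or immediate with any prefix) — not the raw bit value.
R2

+0x06: 1e 00 ⇒ word 0x1e00 (big)
  opcode bits[15:10]=0x7: psh/R
  rd: (w>>8)&0x3=0x2 → R2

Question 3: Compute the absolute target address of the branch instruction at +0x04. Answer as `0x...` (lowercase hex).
[04] 7c 00 → 0x7c00
  opcode bits[15:10]=0x1f: bra/J
  imm@[9:0]=0x0 ⇒ $0
  target = base 0x34dc + off 0x04 + 2 + imm 0 = 0x34e2

0x34e2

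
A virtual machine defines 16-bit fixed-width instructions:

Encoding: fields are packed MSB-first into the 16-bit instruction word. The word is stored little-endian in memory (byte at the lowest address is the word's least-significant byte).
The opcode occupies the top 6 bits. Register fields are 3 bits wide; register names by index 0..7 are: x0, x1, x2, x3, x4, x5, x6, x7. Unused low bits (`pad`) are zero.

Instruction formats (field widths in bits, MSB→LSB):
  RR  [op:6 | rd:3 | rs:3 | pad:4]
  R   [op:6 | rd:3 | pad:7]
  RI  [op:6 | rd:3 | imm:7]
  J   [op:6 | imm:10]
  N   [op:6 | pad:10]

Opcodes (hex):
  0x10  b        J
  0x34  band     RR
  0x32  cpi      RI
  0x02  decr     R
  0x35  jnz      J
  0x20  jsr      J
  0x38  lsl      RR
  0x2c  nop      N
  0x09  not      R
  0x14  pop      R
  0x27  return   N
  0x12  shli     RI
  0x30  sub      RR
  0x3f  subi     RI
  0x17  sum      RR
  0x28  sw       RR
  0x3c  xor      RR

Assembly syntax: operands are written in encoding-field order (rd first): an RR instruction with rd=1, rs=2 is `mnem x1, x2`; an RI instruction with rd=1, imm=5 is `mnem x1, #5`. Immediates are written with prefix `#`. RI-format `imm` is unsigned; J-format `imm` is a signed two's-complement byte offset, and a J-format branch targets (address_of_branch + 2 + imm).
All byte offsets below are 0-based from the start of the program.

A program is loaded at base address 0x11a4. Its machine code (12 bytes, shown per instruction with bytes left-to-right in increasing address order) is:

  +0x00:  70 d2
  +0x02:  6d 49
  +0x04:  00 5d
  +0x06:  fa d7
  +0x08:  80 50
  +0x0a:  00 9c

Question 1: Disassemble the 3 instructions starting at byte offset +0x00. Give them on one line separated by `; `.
band x4, x7; shli x2, #109; sum x2, x0

[00] 70 d2 → 0xd270
  top 6b → 0x34 → band [RR]
  [9:7] rd=4 = x4
  [6:4] rs=7 = x7
[02] 6d 49 → 0x496d
  top 6b → 0x12 → shli [RI]
  [9:7] rd=2 = x2
  [6:0] imm=109 = #109
[04] 00 5d → 0x5d00
  top 6b → 0x17 → sum [RR]
  [9:7] rd=2 = x2
  [6:4] rs=0 = x0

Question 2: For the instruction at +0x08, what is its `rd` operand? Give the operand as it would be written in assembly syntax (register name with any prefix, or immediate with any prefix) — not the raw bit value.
x1

@+08  little-endian(80 50) = 0x5080
  op=0x5080>>10=0x14 ⇒ pop (R)
  rd@[9:7]=0x1 ⇒ x1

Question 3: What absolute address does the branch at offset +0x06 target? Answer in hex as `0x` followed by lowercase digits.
[06] fa d7 → 0xd7fa
  top 6b → 0x35 → jnz [J]
  imm: (w>>0)&0x3ff=0x3fa (s10→-6) → #-6
  target = base 0x11a4 + off 0x06 + 2 + imm -6 = 0x11a6

0x11a6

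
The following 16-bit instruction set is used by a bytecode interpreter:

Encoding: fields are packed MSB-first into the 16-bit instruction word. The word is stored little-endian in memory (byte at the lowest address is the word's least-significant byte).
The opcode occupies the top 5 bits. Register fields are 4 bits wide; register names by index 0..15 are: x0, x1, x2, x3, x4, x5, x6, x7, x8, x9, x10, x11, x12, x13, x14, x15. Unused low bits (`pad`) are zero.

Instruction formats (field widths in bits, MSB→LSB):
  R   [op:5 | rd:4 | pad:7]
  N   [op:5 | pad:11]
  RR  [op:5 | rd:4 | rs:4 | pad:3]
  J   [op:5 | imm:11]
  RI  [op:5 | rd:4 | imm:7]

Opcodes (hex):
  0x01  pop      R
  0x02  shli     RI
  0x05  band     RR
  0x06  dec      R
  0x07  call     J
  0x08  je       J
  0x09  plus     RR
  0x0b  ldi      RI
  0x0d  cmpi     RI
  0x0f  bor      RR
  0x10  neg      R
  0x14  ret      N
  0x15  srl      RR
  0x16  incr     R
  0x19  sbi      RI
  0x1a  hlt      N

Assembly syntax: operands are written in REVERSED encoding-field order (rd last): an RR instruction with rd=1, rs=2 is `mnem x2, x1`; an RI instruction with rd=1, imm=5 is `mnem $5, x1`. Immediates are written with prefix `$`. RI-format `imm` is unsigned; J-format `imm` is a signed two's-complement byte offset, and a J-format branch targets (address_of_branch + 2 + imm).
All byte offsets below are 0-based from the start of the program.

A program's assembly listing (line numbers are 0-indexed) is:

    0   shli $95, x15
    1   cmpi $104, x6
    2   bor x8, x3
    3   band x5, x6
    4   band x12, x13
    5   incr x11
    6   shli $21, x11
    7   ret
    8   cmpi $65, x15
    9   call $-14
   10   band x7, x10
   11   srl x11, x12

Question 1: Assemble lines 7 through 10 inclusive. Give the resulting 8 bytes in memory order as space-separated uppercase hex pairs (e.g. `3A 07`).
00 A0 C1 6F F2 3F 38 2D

line 7 (ret): pack op=0x14:5|pad=0:11 = 0xa000; little→ 00 a0
line 8 (cmpi): pack op=0xd:5|rd=15:4|imm=65:7 = 0x6fc1; little→ c1 6f
line 9 (call): pack op=0x7:5|imm=-14:11 = 0x3ff2; little→ f2 3f
line 10 (band): pack op=0x5:5|rd=10:4|rs=7:4|pad=0:3 = 0x2d38; little→ 38 2d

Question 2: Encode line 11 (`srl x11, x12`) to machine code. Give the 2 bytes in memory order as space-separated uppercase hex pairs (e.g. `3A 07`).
11. srl fields op=0x15:5|rd=12:4|rs=11:4|pad=0:3 → word ae58h → 58 ae

58 AE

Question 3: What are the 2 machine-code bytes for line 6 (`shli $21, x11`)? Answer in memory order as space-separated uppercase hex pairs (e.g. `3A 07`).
95 15

6. shli fields op=0x2:5|rd=11:4|imm=21:7 → word 1595h → 95 15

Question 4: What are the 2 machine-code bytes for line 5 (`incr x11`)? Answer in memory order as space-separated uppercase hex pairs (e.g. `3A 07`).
80 B5

L5: incr op=0x16:5|rd=11:4|pad=0:7 ⇒ 0xb580 ⇒ little 80 b5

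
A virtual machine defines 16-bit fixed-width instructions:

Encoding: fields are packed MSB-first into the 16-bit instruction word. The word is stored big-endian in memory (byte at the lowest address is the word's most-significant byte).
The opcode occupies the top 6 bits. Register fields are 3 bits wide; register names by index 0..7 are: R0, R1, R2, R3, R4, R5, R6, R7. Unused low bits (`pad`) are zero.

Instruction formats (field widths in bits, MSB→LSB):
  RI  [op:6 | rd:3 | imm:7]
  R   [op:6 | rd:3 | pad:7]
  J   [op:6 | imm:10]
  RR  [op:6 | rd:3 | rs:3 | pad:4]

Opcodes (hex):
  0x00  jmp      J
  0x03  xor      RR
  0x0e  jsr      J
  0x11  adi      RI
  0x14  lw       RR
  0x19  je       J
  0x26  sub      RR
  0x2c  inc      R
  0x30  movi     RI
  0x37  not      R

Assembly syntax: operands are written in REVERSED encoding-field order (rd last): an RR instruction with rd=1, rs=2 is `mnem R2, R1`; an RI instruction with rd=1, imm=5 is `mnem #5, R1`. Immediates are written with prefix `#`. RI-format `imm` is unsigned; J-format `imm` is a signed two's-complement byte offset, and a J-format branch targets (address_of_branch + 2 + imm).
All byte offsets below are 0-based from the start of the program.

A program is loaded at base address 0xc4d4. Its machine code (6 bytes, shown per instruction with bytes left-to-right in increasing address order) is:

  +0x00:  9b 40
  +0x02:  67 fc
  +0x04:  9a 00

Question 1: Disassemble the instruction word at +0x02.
je #-4

off 0x02: read 67 fc as big → 0x67fc
  op=0x67fc>>10=0x19 ⇒ je (J)
  [9:0] imm=1020 (s10→-4) = #-4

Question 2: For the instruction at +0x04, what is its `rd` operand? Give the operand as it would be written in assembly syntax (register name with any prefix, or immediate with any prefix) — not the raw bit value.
@+04  big-endian(9a 00) = 0x9a00
  top 6b → 0x26 → sub [RR]
  [9:7] rd=4 = R4
  [6:4] rs=0 = R0

R4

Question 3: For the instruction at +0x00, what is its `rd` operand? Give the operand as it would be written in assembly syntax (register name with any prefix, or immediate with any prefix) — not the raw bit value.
off 0x00: read 9b 40 as big → 0x9b40
  opcode bits[15:10]=0x26: sub/RR
  [9:7] rd=6 = R6
  [6:4] rs=4 = R4

R6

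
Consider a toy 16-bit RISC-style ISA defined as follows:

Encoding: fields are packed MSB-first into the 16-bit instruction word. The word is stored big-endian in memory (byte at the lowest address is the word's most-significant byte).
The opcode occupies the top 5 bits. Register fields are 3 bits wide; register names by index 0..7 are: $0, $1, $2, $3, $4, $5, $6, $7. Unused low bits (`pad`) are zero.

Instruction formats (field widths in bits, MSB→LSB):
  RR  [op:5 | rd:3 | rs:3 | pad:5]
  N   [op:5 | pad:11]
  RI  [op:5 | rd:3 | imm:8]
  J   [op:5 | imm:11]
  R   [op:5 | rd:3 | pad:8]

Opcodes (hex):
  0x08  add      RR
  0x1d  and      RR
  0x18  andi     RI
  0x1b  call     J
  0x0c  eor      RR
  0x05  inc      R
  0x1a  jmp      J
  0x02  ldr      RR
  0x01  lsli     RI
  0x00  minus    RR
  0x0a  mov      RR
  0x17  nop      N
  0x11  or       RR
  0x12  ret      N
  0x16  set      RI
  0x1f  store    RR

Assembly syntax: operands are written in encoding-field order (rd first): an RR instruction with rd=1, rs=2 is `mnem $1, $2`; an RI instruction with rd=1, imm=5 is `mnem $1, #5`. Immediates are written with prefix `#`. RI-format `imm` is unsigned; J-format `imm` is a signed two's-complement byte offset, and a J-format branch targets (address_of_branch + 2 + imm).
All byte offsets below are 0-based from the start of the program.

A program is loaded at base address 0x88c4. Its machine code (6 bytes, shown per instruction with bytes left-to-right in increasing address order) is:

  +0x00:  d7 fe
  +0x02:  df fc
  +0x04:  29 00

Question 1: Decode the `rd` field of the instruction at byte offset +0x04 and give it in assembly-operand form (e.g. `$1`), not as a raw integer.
+0x04: 29 00 ⇒ word 0x2900 (big)
  top 5b → 0x5 → inc [R]
  [10:8] rd=1 = $1

$1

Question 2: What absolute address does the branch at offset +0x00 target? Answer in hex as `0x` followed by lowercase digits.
+0x00: d7 fe ⇒ word 0xd7fe (big)
  op=0xd7fe>>11=0x1a ⇒ jmp (J)
  imm: (w>>0)&0x7ff=0x7fe (s11→-2) → #-2
  target = base 0x88c4 + off 0x00 + 2 + imm -2 = 0x88c4

0x88c4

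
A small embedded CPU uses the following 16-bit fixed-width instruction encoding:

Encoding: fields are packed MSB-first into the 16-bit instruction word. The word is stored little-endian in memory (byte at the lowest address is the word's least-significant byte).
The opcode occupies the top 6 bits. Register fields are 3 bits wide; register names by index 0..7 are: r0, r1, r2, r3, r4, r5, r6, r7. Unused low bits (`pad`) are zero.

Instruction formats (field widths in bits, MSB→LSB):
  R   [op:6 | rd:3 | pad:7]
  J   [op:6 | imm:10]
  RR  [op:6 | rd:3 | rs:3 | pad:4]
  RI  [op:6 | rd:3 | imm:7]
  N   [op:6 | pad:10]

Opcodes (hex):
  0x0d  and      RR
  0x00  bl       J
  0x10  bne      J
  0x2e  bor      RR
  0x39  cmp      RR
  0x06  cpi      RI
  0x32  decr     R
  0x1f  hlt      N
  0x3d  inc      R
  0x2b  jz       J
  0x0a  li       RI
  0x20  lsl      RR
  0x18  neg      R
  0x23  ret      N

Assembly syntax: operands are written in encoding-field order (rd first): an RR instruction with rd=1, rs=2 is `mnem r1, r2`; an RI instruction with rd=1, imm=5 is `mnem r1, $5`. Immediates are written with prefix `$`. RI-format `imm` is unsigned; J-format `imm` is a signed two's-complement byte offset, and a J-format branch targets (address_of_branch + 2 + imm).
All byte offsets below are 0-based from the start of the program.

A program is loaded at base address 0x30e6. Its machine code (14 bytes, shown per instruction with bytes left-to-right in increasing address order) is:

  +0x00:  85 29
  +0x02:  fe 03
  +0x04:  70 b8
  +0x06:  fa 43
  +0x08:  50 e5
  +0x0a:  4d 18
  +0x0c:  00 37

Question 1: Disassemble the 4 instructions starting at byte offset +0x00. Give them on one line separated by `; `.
[00] 85 29 → 0x2985
  op=0x2985>>10=0xa ⇒ li (RI)
  [9:7] rd=3 = r3
  [6:0] imm=5 = $5
[02] fe 03 → 0x03fe
  op=0x03fe>>10=0x0 ⇒ bl (J)
  [9:0] imm=1022 (s10→-2) = $-2
[04] 70 b8 → 0xb870
  op=0xb870>>10=0x2e ⇒ bor (RR)
  [9:7] rd=0 = r0
  [6:4] rs=7 = r7
[06] fa 43 → 0x43fa
  op=0x43fa>>10=0x10 ⇒ bne (J)
  [9:0] imm=1018 (s10→-6) = $-6

li r3, $5; bl $-2; bor r0, r7; bne $-6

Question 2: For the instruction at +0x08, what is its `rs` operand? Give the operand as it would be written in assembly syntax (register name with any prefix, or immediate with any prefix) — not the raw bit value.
r5

@+08  little-endian(50 e5) = 0xe550
  top 6b → 0x39 → cmp [RR]
  rd@[9:7]=0x2 ⇒ r2
  rs@[6:4]=0x5 ⇒ r5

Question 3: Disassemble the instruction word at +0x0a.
cpi r0, $77

+0x0a: 4d 18 ⇒ word 0x184d (little)
  op=0x184d>>10=0x6 ⇒ cpi (RI)
  rd: (w>>7)&0x7=0x0 → r0
  imm: (w>>0)&0x7f=0x4d → $77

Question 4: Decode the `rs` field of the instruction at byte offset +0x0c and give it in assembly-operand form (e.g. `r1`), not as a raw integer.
r0

[0c] 00 37 → 0x3700
  opcode bits[15:10]=0xd: and/RR
  rd: (w>>7)&0x7=0x6 → r6
  rs: (w>>4)&0x7=0x0 → r0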